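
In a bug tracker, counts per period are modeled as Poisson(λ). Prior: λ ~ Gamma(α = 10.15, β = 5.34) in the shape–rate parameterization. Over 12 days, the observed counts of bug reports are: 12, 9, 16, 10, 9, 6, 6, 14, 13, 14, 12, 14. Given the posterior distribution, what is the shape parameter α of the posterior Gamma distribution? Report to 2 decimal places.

145.15

With a Gamma(shape α, rate β) prior, the Poisson likelihood is conjugate: the posterior is Gamma(α + ΣXᵢ, β + n).
Sum of counts S = 135 over n = 12 days.
Posterior: Gamma(α+S, β+n) = Gamma(10.15+135, 5.34+12) = Gamma(145.15, 17.34).
Posterior α = 145.15.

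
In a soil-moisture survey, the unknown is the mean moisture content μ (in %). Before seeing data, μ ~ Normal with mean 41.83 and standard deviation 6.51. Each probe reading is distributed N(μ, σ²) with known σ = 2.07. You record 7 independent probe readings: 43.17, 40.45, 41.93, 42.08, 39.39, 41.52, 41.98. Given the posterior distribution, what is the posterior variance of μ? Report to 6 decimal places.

0.603413

For Normal data with known variance σ², a Normal(μ₀, σ₀²) prior on μ is conjugate. Posterior precision = 1/σ₀² + n/σ²; posterior mean is the precision-weighted average of μ₀ and x̄.
σ₀² = 6.51² = 42.3801, σ² = 2.07² = 4.2849; σ² + n·σ₀² = 4.2849 + 7·42.3801 = 300.9456.
Posterior precision = 1/σ₀² + n/σ² = 1/42.3801 + 7/4.2849 = (σ² + n·σ₀²)/(σ₀²σ²) = 300.9456/(42.3801·4.2849); posterior variance σₙ² = σ₀²σ²/(σ² + n·σ₀²) = 42.3801·4.2849/300.9456 = 0.603413.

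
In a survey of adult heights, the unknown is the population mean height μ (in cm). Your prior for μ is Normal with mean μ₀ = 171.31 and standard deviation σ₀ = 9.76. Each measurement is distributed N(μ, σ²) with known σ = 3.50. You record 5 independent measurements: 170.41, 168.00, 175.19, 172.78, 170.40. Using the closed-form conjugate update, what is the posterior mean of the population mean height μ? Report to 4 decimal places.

For Normal data with known variance σ², a Normal(μ₀, σ₀²) prior on μ is conjugate. Posterior precision = 1/σ₀² + n/σ²; posterior mean is the precision-weighted average of μ₀ and x̄.
Σxᵢ = 170.41 + 168.00 + 175.19 + 172.78 + 170.40 = 856.78, so n·x̄ = 856.78.
σ₀² = 9.76² = 95.2576, σ² = 3.50² = 12.25; σ² + n·σ₀² = 12.25 + 5·95.2576 = 488.538.
Posterior mean = (μ₀/σ₀² + n·x̄/σ²)/(1/σ₀² + n/σ²) = (σ²·μ₀ + σ₀²·n·x̄)/(σ² + n·σ₀²) = (12.25·171.31 + 95.2576·856.78)/488.538 = 83713.354028/488.538 = 171.3548.

171.3548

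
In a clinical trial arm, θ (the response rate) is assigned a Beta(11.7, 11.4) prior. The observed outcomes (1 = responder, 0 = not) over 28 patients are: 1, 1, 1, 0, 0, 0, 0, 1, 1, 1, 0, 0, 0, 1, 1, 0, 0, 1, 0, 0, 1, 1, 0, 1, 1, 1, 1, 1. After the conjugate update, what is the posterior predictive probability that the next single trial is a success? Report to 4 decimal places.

0.5421

The Beta prior is conjugate to a Binomial/Bernoulli likelihood; the update adds successes to α and failures to β.
Posterior: Beta(α+k, β+n−k) = Beta(11.7+16, 11.4+12) = Beta(27.7, 23.4).
For a single future Bernoulli trial, P(success | data) = α/(α+β) = 0.5421.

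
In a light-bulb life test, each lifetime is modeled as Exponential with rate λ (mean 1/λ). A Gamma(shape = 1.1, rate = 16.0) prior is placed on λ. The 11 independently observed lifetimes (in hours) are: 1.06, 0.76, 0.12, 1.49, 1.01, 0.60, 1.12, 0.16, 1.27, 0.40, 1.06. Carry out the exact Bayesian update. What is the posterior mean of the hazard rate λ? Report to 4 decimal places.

0.4830

With a Gamma(shape α, rate β) prior on the exponential rate λ, the posterior after n observations with total T = Σxᵢ is Gamma(α+n, β+T).
Sum of observations T = 9.05 hours; n = 11.
Posterior: Gamma(1.1+11, 16.0+9.05) = Gamma(12.1, 25.05).
Posterior mean of λ = α/β = 12.1/25.05 = 0.4830.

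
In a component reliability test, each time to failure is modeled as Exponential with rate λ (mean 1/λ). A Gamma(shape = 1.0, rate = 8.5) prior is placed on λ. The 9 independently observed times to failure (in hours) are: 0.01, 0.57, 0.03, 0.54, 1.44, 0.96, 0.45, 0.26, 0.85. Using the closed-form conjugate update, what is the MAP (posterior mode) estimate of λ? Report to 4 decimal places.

With a Gamma(shape α, rate β) prior on the exponential rate λ, the posterior after n observations with total T = Σxᵢ is Gamma(α+n, β+T).
Sum of observations T = 5.11 hours; n = 9.
Posterior: Gamma(1.0+9, 8.5+5.11) = Gamma(10.0, 13.61).
Mode = (α−1)/β = 0.6613.

0.6613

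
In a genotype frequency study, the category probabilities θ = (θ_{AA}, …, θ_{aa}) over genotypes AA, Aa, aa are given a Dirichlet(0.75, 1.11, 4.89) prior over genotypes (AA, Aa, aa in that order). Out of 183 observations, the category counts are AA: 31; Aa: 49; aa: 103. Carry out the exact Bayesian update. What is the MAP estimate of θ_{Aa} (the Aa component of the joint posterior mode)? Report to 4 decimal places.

0.2630

The Dirichlet prior is conjugate to the Multinomial likelihood: each posterior αⱼ = prior αⱼ + observed count nⱼ.
Posterior concentration: (31.75, 50.11, 107.89), total = 189.75.
Joint mode component: (α_{Aa}−1)/(Σα−K) = 49.11/186.75 = 0.2630.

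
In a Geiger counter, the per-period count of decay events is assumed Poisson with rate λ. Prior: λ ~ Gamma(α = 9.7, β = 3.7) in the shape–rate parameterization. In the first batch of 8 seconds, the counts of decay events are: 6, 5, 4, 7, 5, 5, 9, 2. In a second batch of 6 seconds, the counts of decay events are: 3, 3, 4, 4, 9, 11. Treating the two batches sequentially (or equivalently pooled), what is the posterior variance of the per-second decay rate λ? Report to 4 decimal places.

With a Gamma(shape α, rate β) prior, the Poisson likelihood is conjugate: the posterior is Gamma(α + ΣXᵢ, β + n).
Batch 1: sum of counts S = 43 over n = 8 seconds.
After batch 1: Gamma(α+S, β+n) = Gamma(9.7+43, 3.7+8) = Gamma(52.7, 11.7).
Batch 2: sum of counts S = 34 over n = 6 seconds.
After batch 2: Gamma(α+S, β+n) = Gamma(52.7+34, 11.7+6) = Gamma(86.7, 17.7).
Var = α/β² = 86.7/17.7² = 0.2767.

0.2767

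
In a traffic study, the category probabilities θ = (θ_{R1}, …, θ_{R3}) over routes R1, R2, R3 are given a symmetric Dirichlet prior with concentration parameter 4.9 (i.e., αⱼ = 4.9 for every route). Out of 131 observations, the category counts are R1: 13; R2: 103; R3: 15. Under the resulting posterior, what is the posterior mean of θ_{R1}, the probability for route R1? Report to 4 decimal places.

0.1229

The Dirichlet prior is conjugate to the Multinomial likelihood: each posterior αⱼ = prior αⱼ + observed count nⱼ.
Posterior concentration: (17.9, 107.9, 19.9), total = 145.7.
E[θ_{R1}|data] = α_{R1}/Σα = 17.9/145.7 = 0.1229.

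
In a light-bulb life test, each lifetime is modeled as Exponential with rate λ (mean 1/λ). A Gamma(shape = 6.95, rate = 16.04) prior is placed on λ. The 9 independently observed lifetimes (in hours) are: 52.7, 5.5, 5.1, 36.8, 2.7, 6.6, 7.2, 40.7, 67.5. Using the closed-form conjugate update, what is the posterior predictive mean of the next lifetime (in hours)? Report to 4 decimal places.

16.1097

With a Gamma(shape α, rate β) prior on the exponential rate λ, the posterior after n observations with total T = Σxᵢ is Gamma(α+n, β+T).
Sum of observations T = 224.8 hours; n = 9.
Posterior: Gamma(6.95+9, 16.04+224.8) = Gamma(15.95, 240.84).
The predictive distribution for the next observation is Lomax; its mean is β/(α−1) = 240.84/14.95 = 16.1097.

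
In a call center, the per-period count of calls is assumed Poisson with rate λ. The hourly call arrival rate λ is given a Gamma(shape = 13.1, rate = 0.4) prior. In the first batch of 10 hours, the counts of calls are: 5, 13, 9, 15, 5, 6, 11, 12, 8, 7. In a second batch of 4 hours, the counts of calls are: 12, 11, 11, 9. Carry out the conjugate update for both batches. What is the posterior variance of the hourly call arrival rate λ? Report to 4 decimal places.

0.7094

With a Gamma(shape α, rate β) prior, the Poisson likelihood is conjugate: the posterior is Gamma(α + ΣXᵢ, β + n).
Batch 1: sum of counts S = 91 over n = 10 hours.
After batch 1: Gamma(α+S, β+n) = Gamma(13.1+91, 0.4+10) = Gamma(104.1, 10.4).
Batch 2: sum of counts S = 43 over n = 4 hours.
After batch 2: Gamma(α+S, β+n) = Gamma(104.1+43, 10.4+4) = Gamma(147.1, 14.4).
Var = α/β² = 147.1/14.4² = 0.7094.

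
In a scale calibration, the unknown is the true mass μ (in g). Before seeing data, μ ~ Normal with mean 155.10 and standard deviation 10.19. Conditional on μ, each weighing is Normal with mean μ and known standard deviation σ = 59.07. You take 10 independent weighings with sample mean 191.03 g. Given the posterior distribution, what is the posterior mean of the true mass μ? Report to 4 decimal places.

For Normal data with known variance σ², a Normal(μ₀, σ₀²) prior on μ is conjugate. Posterior precision = 1/σ₀² + n/σ²; posterior mean is the precision-weighted average of μ₀ and x̄.
n·x̄ = 10·191.03 = 1910.3.
σ₀² = 10.19² = 103.8361, σ² = 59.07² = 3489.2649; σ² + n·σ₀² = 3489.2649 + 10·103.8361 = 4527.6259.
Posterior mean = (μ₀/σ₀² + n·x̄/σ²)/(1/σ₀² + n/σ²) = (σ²·μ₀ + σ₀²·n·x̄)/(σ² + n·σ₀²) = (3489.2649·155.10 + 103.8361·1910.3)/4527.6259 = 739543.08782/4527.6259 = 163.3401.

163.3401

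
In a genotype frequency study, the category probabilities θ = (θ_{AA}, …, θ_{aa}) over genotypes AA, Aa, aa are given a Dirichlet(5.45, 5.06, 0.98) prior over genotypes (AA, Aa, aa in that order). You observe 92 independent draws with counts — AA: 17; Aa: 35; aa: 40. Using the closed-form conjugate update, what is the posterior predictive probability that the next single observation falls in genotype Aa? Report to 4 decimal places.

The Dirichlet prior is conjugate to the Multinomial likelihood: each posterior αⱼ = prior αⱼ + observed count nⱼ.
Posterior concentration: (22.45, 40.06, 40.98), total = 103.49.
P(next = Aa | data) = α_{Aa}/Σα = 0.3871.

0.3871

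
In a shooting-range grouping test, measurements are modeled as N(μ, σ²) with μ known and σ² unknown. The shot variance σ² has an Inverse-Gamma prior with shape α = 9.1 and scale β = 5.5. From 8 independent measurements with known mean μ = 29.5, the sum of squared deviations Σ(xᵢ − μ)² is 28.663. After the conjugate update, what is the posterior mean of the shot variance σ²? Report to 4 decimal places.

With known mean μ and an Inverse-Gamma(α, β) prior on σ², the Normal likelihood is conjugate: posterior is Inv-Gamma(α + n/2, β + Σ(xᵢ−μ)²/2).
Posterior: Inv-Gamma(9.1 + 8/2, 5.5 + 28.663/2) = Inv-Gamma(13.10, 19.8315).
E[σ²|data] = β/(α−1) = 19.8315/12.10 = 1.6390.

1.6390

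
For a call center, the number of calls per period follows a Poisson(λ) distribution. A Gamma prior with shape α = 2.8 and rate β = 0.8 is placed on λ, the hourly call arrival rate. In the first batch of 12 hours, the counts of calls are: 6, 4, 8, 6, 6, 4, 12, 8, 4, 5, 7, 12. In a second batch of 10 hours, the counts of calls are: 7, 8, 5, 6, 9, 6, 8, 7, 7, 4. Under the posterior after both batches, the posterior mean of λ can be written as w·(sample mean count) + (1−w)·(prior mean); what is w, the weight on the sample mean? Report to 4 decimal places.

0.9649

With a Gamma(shape α, rate β) prior, the Poisson likelihood is conjugate: the posterior is Gamma(α + ΣXᵢ, β + n).
Total number of hours: n = 12 + 10 = 22.
Posterior mean = (α₀+S)/(β₀+n) = [n/(β₀+n)]·(S/n) + [β₀/(β₀+n)]·(α₀/β₀), so only n and β₀ enter the weight.
Weight on data w = n/(β₀+n) = 22/(0.8+22) = 22/22.8 = 0.9649.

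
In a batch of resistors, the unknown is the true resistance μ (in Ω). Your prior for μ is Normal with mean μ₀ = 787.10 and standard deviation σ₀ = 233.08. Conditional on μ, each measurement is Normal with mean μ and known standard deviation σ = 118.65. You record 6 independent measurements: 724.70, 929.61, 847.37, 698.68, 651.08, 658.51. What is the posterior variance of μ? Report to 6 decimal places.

2249.164352

For Normal data with known variance σ², a Normal(μ₀, σ₀²) prior on μ is conjugate. Posterior precision = 1/σ₀² + n/σ²; posterior mean is the precision-weighted average of μ₀ and x̄.
σ₀² = 233.08² = 54326.2864, σ² = 118.65² = 14077.8225; σ² + n·σ₀² = 14077.8225 + 6·54326.2864 = 340035.5409.
Posterior precision = 1/σ₀² + n/σ² = 1/54326.2864 + 6/14077.8225 = (σ² + n·σ₀²)/(σ₀²σ²) = 340035.5409/(54326.2864·14077.8225); posterior variance σₙ² = σ₀²σ²/(σ² + n·σ₀²) = 54326.2864·14077.8225/340035.5409 = 2249.164352.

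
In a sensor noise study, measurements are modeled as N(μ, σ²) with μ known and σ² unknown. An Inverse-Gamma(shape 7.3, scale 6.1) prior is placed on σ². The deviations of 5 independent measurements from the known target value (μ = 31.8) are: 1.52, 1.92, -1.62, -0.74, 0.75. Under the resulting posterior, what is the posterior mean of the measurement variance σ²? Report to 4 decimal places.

With known mean μ and an Inverse-Gamma(α, β) prior on σ², the Normal likelihood is conjugate: posterior is Inv-Gamma(α + n/2, β + Σ(xᵢ−μ)²/2).
Σ(xᵢ−μ)² = (1.52)² + (1.92)² + (-1.62)² + (-0.74)² + (0.75)² = 9.7313.
Posterior: Inv-Gamma(7.3 + 5/2, 6.1 + 9.7313/2) = Inv-Gamma(9.80, 10.96565).
E[σ²|data] = β/(α−1) = 10.96565/8.80 = 1.2461.

1.2461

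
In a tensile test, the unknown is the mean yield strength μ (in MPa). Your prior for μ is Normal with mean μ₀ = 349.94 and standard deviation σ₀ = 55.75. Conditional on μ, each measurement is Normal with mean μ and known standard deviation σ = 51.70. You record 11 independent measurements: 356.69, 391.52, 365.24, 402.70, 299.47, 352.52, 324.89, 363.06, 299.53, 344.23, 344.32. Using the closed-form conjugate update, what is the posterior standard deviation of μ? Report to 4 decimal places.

For Normal data with known variance σ², a Normal(μ₀, σ₀²) prior on μ is conjugate. Posterior precision = 1/σ₀² + n/σ²; posterior mean is the precision-weighted average of μ₀ and x̄.
σ₀² = 55.75² = 3108.0625, σ² = 51.70² = 2672.89; σ² + n·σ₀² = 2672.89 + 11·3108.0625 = 36861.5775.
Posterior precision = 1/σ₀² + n/σ² = 1/3108.0625 + 11/2672.89 = (σ² + n·σ₀²)/(σ₀²σ²) = 36861.5775/(3108.0625·2672.89); posterior variance σₙ² = σ₀²σ²/(σ² + n·σ₀²) = 3108.0625·2672.89/36861.5775 = 225.370419.
Posterior SD = √σₙ² = √(3108.0625·2672.89/36861.5775) = 15.0123.

15.0123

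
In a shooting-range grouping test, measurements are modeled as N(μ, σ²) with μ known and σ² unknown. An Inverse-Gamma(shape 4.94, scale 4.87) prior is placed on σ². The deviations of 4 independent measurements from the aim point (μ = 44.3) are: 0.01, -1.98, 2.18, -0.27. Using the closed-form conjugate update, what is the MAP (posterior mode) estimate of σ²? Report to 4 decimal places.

With known mean μ and an Inverse-Gamma(α, β) prior on σ², the Normal likelihood is conjugate: posterior is Inv-Gamma(α + n/2, β + Σ(xᵢ−μ)²/2).
Σ(xᵢ−μ)² = (0.01)² + (-1.98)² + (2.18)² + (-0.27)² = 8.7458.
Posterior: Inv-Gamma(4.94 + 4/2, 4.87 + 8.7458/2) = Inv-Gamma(6.94, 9.24290).
Mode = β/(α+1) = 9.24290/7.94 = 1.1641.

1.1641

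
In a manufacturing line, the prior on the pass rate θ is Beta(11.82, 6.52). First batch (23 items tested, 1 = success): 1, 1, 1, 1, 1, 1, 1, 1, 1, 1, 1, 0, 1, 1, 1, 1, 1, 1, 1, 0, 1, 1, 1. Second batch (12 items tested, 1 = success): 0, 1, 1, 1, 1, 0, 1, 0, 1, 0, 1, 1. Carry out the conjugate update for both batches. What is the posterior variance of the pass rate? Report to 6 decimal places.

The Beta prior is conjugate to a Binomial/Bernoulli likelihood; the update adds successes to α and failures to β.
After batch 1: Beta(11.82+21, 6.52+2) = Beta(32.82, 8.52).
After batch 2: Beta(32.82+8, 8.52+4) = Beta(40.82, 12.52).
Var = αβ/((α+β)²(α+β+1)) = 40.82·12.52/(53.34²·54.34) = 0.003306.

0.003306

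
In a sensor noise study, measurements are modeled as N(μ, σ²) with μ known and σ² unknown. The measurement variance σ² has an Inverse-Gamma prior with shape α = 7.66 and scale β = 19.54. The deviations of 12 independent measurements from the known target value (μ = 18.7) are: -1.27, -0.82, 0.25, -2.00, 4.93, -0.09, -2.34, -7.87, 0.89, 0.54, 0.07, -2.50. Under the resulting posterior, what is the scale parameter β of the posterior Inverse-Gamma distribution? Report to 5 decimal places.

With known mean μ and an Inverse-Gamma(α, β) prior on σ², the Normal likelihood is conjugate: posterior is Inv-Gamma(α + n/2, β + Σ(xᵢ−μ)²/2).
Σ(xᵢ−μ)² = (-1.27)² + (-0.82)² + (0.25)² + (-2.00)² + (4.93)² + (-0.09)² + (-2.34)² + (-7.87)² + (0.89)² + (0.54)² + (0.07)² + (-2.50)² = 105.4119.
Posterior: Inv-Gamma(7.66 + 12/2, 19.54 + 105.4119/2) = Inv-Gamma(13.66, 72.24595).
Posterior β = 72.24595.

72.24595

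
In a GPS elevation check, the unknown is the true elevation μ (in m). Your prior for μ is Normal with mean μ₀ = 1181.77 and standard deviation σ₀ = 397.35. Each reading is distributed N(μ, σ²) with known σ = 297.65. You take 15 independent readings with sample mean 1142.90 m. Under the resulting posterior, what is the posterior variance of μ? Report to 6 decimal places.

For Normal data with known variance σ², a Normal(μ₀, σ₀²) prior on μ is conjugate. Posterior precision = 1/σ₀² + n/σ²; posterior mean is the precision-weighted average of μ₀ and x̄.
σ₀² = 397.35² = 157887.0225, σ² = 297.65² = 88595.5225; σ² + n·σ₀² = 88595.5225 + 15·157887.0225 = 2456900.86.
Posterior precision = 1/σ₀² + n/σ² = 1/157887.0225 + 15/88595.5225 = (σ² + n·σ₀²)/(σ₀²σ²) = 2456900.86/(157887.0225·88595.5225); posterior variance σₙ² = σ₀²σ²/(σ² + n·σ₀²) = 157887.0225·88595.5225/2456900.86 = 5693.385306.

5693.385306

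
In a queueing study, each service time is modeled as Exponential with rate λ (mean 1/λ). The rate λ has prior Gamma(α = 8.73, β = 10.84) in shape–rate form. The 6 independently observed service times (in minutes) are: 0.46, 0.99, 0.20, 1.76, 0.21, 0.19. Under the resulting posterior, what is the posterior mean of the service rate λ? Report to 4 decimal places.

1.0055

With a Gamma(shape α, rate β) prior on the exponential rate λ, the posterior after n observations with total T = Σxᵢ is Gamma(α+n, β+T).
Sum of observations T = 3.81 minutes; n = 6.
Posterior: Gamma(8.73+6, 10.84+3.81) = Gamma(14.73, 14.65).
Posterior mean of λ = α/β = 14.73/14.65 = 1.0055.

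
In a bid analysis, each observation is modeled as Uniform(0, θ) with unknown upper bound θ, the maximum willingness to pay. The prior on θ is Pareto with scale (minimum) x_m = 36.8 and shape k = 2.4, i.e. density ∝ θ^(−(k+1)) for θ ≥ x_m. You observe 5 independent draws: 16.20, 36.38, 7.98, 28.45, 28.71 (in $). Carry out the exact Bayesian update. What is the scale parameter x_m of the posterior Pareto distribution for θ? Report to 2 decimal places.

36.80

A Pareto(scale x_m, shape k) prior on the upper bound θ of Uniform(0, θ) is conjugate: posterior is Pareto(max(x_m, max xᵢ), k + n).
Sample maximum = 36.38; prior scale x_m = 36.8 → posterior scale = max = 36.80.
Posterior shape = 2.4 + 5 = 7.4.
Posterior scale x_m = 36.80.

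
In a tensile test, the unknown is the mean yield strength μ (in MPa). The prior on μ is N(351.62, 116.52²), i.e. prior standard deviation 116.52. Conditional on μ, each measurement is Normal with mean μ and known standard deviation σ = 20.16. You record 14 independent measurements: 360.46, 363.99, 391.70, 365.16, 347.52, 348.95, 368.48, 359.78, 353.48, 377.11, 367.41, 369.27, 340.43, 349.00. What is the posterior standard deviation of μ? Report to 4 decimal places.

For Normal data with known variance σ², a Normal(μ₀, σ₀²) prior on μ is conjugate. Posterior precision = 1/σ₀² + n/σ²; posterior mean is the precision-weighted average of μ₀ and x̄.
σ₀² = 116.52² = 13576.9104, σ² = 20.16² = 406.4256; σ² + n·σ₀² = 406.4256 + 14·13576.9104 = 190483.1712.
Posterior precision = 1/σ₀² + n/σ² = 1/13576.9104 + 14/406.4256 = (σ² + n·σ₀²)/(σ₀²σ²) = 190483.1712/(13576.9104·406.4256); posterior variance σₙ² = σ₀²σ²/(σ² + n·σ₀²) = 13576.9104·406.4256/190483.1712 = 28.968459.
Posterior SD = √σₙ² = √(13576.9104·406.4256/190483.1712) = 5.3822.

5.3822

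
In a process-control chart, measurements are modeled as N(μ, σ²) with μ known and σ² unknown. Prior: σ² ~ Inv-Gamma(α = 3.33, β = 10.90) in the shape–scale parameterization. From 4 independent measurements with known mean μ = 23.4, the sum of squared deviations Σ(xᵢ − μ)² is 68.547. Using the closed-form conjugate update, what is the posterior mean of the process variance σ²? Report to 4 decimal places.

10.4327

With known mean μ and an Inverse-Gamma(α, β) prior on σ², the Normal likelihood is conjugate: posterior is Inv-Gamma(α + n/2, β + Σ(xᵢ−μ)²/2).
Posterior: Inv-Gamma(3.33 + 4/2, 10.90 + 68.547/2) = Inv-Gamma(5.33, 45.1735).
E[σ²|data] = β/(α−1) = 45.1735/4.33 = 10.4327.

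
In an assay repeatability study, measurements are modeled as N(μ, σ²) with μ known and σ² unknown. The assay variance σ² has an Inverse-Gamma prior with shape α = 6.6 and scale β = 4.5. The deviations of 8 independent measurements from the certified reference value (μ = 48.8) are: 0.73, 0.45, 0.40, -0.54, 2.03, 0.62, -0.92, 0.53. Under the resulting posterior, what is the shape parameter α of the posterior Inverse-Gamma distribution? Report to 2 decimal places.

With known mean μ and an Inverse-Gamma(α, β) prior on σ², the Normal likelihood is conjugate: posterior is Inv-Gamma(α + n/2, β + Σ(xᵢ−μ)²/2).
Σ(xᵢ−μ)² = (0.73)² + (0.45)² + (0.40)² + (-0.54)² + (2.03)² + (0.62)² + (-0.92)² + (0.53)² = 6.8196.
Posterior: Inv-Gamma(6.6 + 8/2, 4.5 + 6.8196/2) = Inv-Gamma(10.60, 7.90980).
Posterior α = 10.60.

10.60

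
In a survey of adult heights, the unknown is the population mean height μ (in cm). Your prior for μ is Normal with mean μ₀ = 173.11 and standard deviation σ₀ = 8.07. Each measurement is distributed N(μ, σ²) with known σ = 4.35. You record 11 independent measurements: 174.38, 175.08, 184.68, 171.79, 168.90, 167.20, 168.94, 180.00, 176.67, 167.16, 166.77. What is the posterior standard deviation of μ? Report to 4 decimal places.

For Normal data with known variance σ², a Normal(μ₀, σ₀²) prior on μ is conjugate. Posterior precision = 1/σ₀² + n/σ²; posterior mean is the precision-weighted average of μ₀ and x̄.
σ₀² = 8.07² = 65.1249, σ² = 4.35² = 18.9225; σ² + n·σ₀² = 18.9225 + 11·65.1249 = 735.2964.
Posterior precision = 1/σ₀² + n/σ² = 1/65.1249 + 11/18.9225 = (σ² + n·σ₀²)/(σ₀²σ²) = 735.2964/(65.1249·18.9225); posterior variance σₙ² = σ₀²σ²/(σ² + n·σ₀²) = 65.1249·18.9225/735.2964 = 1.675958.
Posterior SD = √σₙ² = √(65.1249·18.9225/735.2964) = 1.2946.

1.2946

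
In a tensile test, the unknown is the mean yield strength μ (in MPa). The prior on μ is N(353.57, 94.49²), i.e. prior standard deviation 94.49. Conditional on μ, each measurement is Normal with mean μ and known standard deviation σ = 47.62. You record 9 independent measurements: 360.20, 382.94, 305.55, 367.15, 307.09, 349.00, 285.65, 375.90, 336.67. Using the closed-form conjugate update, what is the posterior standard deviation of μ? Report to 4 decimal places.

15.6540

For Normal data with known variance σ², a Normal(μ₀, σ₀²) prior on μ is conjugate. Posterior precision = 1/σ₀² + n/σ²; posterior mean is the precision-weighted average of μ₀ and x̄.
σ₀² = 94.49² = 8928.3601, σ² = 47.62² = 2267.6644; σ² + n·σ₀² = 2267.6644 + 9·8928.3601 = 82622.9053.
Posterior precision = 1/σ₀² + n/σ² = 1/8928.3601 + 9/2267.6644 = (σ² + n·σ₀²)/(σ₀²σ²) = 82622.9053/(8928.3601·2267.6644); posterior variance σₙ² = σ₀²σ²/(σ² + n·σ₀²) = 8928.3601·2267.6644/82622.9053 = 245.047354.
Posterior SD = √σₙ² = √(8928.3601·2267.6644/82622.9053) = 15.6540.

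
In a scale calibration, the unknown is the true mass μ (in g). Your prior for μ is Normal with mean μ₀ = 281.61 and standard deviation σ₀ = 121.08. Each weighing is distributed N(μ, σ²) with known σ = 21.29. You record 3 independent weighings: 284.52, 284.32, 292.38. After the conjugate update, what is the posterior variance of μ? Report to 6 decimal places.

For Normal data with known variance σ², a Normal(μ₀, σ₀²) prior on μ is conjugate. Posterior precision = 1/σ₀² + n/σ²; posterior mean is the precision-weighted average of μ₀ and x̄.
σ₀² = 121.08² = 14660.3664, σ² = 21.29² = 453.2641; σ² + n·σ₀² = 453.2641 + 3·14660.3664 = 44434.3633.
Posterior precision = 1/σ₀² + n/σ² = 1/14660.3664 + 3/453.2641 = (σ² + n·σ₀²)/(σ₀²σ²) = 44434.3633/(14660.3664·453.2641); posterior variance σₙ² = σ₀²σ²/(σ² + n·σ₀²) = 14660.3664·453.2641/44434.3633 = 149.546821.

149.546821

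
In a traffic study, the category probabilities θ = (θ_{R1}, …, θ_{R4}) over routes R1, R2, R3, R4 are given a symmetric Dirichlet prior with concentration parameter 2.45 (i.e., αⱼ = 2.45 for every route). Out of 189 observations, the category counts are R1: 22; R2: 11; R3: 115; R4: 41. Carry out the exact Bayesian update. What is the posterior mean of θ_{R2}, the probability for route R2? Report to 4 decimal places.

0.0677

The Dirichlet prior is conjugate to the Multinomial likelihood: each posterior αⱼ = prior αⱼ + observed count nⱼ.
Posterior concentration: (24.45, 13.45, 117.45, 43.45), total = 198.80.
E[θ_{R2}|data] = α_{R2}/Σα = 13.45/198.80 = 0.0677.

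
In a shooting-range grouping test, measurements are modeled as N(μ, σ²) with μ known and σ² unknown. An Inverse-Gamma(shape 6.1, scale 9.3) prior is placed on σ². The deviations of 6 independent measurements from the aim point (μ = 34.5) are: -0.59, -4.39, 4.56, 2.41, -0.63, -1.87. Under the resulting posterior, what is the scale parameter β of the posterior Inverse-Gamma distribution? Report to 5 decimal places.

34.35785

With known mean μ and an Inverse-Gamma(α, β) prior on σ², the Normal likelihood is conjugate: posterior is Inv-Gamma(α + n/2, β + Σ(xᵢ−μ)²/2).
Σ(xᵢ−μ)² = (-0.59)² + (-4.39)² + (4.56)² + (2.41)² + (-0.63)² + (-1.87)² = 50.1157.
Posterior: Inv-Gamma(6.1 + 6/2, 9.3 + 50.1157/2) = Inv-Gamma(9.10, 34.35785).
Posterior β = 34.35785.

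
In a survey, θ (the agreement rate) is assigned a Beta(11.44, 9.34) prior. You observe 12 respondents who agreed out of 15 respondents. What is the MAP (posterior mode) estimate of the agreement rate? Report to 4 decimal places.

0.6643

The Beta prior is conjugate to a Binomial/Bernoulli likelihood; the update adds successes to α and failures to β.
Posterior: Beta(α+k, β+n−k) = Beta(11.44+12, 9.34+3) = Beta(23.44, 12.34).
Mode of Beta(a,b) for a,b>1 is (a−1)/(a+b−2) = 22.44/33.78 = 0.6643.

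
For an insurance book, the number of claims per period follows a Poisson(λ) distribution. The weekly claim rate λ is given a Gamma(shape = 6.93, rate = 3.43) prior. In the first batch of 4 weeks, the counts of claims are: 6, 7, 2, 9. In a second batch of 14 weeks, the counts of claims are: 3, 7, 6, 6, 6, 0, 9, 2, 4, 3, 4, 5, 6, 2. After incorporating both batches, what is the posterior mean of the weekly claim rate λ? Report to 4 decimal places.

4.3831

With a Gamma(shape α, rate β) prior, the Poisson likelihood is conjugate: the posterior is Gamma(α + ΣXᵢ, β + n).
Batch 1: sum of counts S = 24 over n = 4 weeks.
After batch 1: Gamma(α+S, β+n) = Gamma(6.93+24, 3.43+4) = Gamma(30.93, 7.43).
Batch 2: sum of counts S = 63 over n = 14 weeks.
After batch 2: Gamma(α+S, β+n) = Gamma(30.93+63, 7.43+14) = Gamma(93.93, 21.43).
Posterior mean = α/β = 93.93/21.43 = 4.3831.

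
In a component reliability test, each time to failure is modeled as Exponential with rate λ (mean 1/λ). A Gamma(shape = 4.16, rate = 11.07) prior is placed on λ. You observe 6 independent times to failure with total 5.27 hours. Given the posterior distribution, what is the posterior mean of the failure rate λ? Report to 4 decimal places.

With a Gamma(shape α, rate β) prior on the exponential rate λ, the posterior after n observations with total T = Σxᵢ is Gamma(α+n, β+T).
Posterior: Gamma(4.16+6, 11.07+5.27) = Gamma(10.16, 16.34).
Posterior mean of λ = α/β = 10.16/16.34 = 0.6218.

0.6218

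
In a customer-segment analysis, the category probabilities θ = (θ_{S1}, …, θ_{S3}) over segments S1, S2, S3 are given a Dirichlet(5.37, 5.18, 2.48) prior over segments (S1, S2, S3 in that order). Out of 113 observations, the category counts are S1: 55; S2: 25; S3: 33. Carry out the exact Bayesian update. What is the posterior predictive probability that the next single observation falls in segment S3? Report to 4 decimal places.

0.2815

The Dirichlet prior is conjugate to the Multinomial likelihood: each posterior αⱼ = prior αⱼ + observed count nⱼ.
Posterior concentration: (60.37, 30.18, 35.48), total = 126.03.
P(next = S3 | data) = α_{S3}/Σα = 0.2815.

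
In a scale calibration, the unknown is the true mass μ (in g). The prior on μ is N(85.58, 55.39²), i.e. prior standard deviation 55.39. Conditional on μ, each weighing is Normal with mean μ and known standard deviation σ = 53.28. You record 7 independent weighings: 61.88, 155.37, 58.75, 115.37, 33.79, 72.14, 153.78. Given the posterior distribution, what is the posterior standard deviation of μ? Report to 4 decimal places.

For Normal data with known variance σ², a Normal(μ₀, σ₀²) prior on μ is conjugate. Posterior precision = 1/σ₀² + n/σ²; posterior mean is the precision-weighted average of μ₀ and x̄.
σ₀² = 55.39² = 3068.0521, σ² = 53.28² = 2838.7584; σ² + n·σ₀² = 2838.7584 + 7·3068.0521 = 24315.1231.
Posterior precision = 1/σ₀² + n/σ² = 1/3068.0521 + 7/2838.7584 = (σ² + n·σ₀²)/(σ₀²σ²) = 24315.1231/(3068.0521·2838.7584); posterior variance σₙ² = σ₀²σ²/(σ² + n·σ₀²) = 3068.0521·2838.7584/24315.1231 = 358.191017.
Posterior SD = √σₙ² = √(3068.0521·2838.7584/24315.1231) = 18.9259.

18.9259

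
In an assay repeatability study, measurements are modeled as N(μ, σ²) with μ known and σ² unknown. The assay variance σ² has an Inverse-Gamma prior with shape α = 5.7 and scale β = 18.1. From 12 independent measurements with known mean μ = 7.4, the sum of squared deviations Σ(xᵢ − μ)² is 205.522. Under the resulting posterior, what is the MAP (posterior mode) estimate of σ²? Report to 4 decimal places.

9.5166

With known mean μ and an Inverse-Gamma(α, β) prior on σ², the Normal likelihood is conjugate: posterior is Inv-Gamma(α + n/2, β + Σ(xᵢ−μ)²/2).
Posterior: Inv-Gamma(5.7 + 12/2, 18.1 + 205.522/2) = Inv-Gamma(11.70, 120.8610).
Mode = β/(α+1) = 120.8610/12.70 = 9.5166.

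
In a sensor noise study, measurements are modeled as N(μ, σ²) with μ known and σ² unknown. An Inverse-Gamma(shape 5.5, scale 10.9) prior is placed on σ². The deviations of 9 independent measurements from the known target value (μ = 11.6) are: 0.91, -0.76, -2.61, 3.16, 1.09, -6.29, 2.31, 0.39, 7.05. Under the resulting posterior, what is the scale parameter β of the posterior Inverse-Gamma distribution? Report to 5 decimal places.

With known mean μ and an Inverse-Gamma(α, β) prior on σ², the Normal likelihood is conjugate: posterior is Inv-Gamma(α + n/2, β + Σ(xᵢ−μ)²/2).
Σ(xᵢ−μ)² = (0.91)² + (-0.76)² + (-2.61)² + (3.16)² + (1.09)² + (-6.29)² + (2.31)² + (0.39)² + (7.05)² = 114.1463.
Posterior: Inv-Gamma(5.5 + 9/2, 10.9 + 114.1463/2) = Inv-Gamma(10.00, 67.97315).
Posterior β = 67.97315.

67.97315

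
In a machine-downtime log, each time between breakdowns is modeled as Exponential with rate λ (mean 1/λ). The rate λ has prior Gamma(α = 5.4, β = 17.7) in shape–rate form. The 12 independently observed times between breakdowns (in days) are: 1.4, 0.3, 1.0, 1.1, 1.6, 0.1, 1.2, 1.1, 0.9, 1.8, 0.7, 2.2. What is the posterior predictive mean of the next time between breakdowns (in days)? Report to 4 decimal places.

1.8963

With a Gamma(shape α, rate β) prior on the exponential rate λ, the posterior after n observations with total T = Σxᵢ is Gamma(α+n, β+T).
Sum of observations T = 13.4 days; n = 12.
Posterior: Gamma(5.4+12, 17.7+13.4) = Gamma(17.4, 31.1).
The predictive distribution for the next observation is Lomax; its mean is β/(α−1) = 31.1/16.4 = 1.8963.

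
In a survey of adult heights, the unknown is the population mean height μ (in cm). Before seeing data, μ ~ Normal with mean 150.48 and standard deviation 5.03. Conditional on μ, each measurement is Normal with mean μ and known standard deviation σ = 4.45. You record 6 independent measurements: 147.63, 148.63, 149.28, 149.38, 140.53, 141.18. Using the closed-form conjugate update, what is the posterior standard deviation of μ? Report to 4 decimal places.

1.7087

For Normal data with known variance σ², a Normal(μ₀, σ₀²) prior on μ is conjugate. Posterior precision = 1/σ₀² + n/σ²; posterior mean is the precision-weighted average of μ₀ and x̄.
σ₀² = 5.03² = 25.3009, σ² = 4.45² = 19.8025; σ² + n·σ₀² = 19.8025 + 6·25.3009 = 171.6079.
Posterior precision = 1/σ₀² + n/σ² = 1/25.3009 + 6/19.8025 = (σ² + n·σ₀²)/(σ₀²σ²) = 171.6079/(25.3009·19.8025); posterior variance σₙ² = σ₀²σ²/(σ² + n·σ₀²) = 25.3009·19.8025/171.6079 = 2.919569.
Posterior SD = √σₙ² = √(25.3009·19.8025/171.6079) = 1.7087.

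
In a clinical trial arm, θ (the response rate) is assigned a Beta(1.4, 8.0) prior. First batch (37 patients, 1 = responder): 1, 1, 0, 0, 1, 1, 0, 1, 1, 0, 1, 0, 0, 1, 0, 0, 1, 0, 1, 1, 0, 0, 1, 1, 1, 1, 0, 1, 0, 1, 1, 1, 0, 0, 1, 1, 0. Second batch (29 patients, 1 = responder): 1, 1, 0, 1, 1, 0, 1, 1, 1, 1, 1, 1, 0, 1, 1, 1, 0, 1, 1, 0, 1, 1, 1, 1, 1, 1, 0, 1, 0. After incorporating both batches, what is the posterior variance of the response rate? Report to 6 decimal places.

The Beta prior is conjugate to a Binomial/Bernoulli likelihood; the update adds successes to α and failures to β.
After batch 1: Beta(1.4+21, 8.0+16) = Beta(22.4, 24.0).
After batch 2: Beta(22.4+22, 24.0+7) = Beta(44.4, 31.0).
Var = αβ/((α+β)²(α+β+1)) = 44.4·31.0/(75.4²·76.4) = 0.003169.

0.003169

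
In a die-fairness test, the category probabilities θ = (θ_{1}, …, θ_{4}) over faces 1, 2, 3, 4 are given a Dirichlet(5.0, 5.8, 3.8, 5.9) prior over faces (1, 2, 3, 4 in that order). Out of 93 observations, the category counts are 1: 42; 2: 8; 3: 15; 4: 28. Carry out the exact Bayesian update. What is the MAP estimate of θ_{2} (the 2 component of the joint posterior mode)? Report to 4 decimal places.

0.1169

The Dirichlet prior is conjugate to the Multinomial likelihood: each posterior αⱼ = prior αⱼ + observed count nⱼ.
Posterior concentration: (47.0, 13.8, 18.8, 33.9), total = 113.5.
Joint mode component: (α_{2}−1)/(Σα−K) = 12.8/109.5 = 0.1169.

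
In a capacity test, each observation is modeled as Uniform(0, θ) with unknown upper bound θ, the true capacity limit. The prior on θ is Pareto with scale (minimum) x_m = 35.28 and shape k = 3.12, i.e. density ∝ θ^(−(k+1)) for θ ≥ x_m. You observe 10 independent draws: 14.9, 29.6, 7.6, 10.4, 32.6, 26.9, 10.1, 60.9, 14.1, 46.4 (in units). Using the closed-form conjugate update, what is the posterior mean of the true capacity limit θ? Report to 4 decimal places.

65.9248

A Pareto(scale x_m, shape k) prior on the upper bound θ of Uniform(0, θ) is conjugate: posterior is Pareto(max(x_m, max xᵢ), k + n).
Sample maximum = 60.9; prior scale x_m = 35.28 → posterior scale = max = 60.90.
Posterior shape = 3.12 + 10 = 13.12.
E[θ|data] = k·x_m/(k−1) = 13.12·60.90/12.12 = 65.9248.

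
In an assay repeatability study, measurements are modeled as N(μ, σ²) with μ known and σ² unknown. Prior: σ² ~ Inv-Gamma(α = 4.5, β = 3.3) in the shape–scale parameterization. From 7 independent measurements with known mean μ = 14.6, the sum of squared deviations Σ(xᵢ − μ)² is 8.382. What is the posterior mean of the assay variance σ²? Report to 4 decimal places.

With known mean μ and an Inverse-Gamma(α, β) prior on σ², the Normal likelihood is conjugate: posterior is Inv-Gamma(α + n/2, β + Σ(xᵢ−μ)²/2).
Posterior: Inv-Gamma(4.5 + 7/2, 3.3 + 8.382/2) = Inv-Gamma(8.00, 7.4910).
E[σ²|data] = β/(α−1) = 7.4910/7.00 = 1.0701.

1.0701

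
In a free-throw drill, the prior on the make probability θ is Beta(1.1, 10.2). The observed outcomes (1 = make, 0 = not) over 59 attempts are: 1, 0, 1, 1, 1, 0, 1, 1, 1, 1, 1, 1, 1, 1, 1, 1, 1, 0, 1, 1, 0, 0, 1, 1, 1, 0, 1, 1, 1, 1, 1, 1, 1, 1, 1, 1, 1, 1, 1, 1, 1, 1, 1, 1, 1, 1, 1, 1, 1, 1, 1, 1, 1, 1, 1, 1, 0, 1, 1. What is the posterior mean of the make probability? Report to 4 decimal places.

The Beta prior is conjugate to a Binomial/Bernoulli likelihood; the update adds successes to α and failures to β.
Posterior: Beta(α+k, β+n−k) = Beta(1.1+52, 10.2+7) = Beta(53.1, 17.2).
Posterior mean = α/(α+β) = 53.1/70.3 = 0.7553.

0.7553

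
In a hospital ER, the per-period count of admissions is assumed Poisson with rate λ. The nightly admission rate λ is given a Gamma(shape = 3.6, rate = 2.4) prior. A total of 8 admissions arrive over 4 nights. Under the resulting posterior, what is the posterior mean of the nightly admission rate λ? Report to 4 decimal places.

1.8125

With a Gamma(shape α, rate β) prior, the Poisson likelihood is conjugate: the posterior is Gamma(α + ΣXᵢ, β + n).
Posterior: Gamma(α+S, β+n) = Gamma(3.6+8, 2.4+4) = Gamma(11.6, 6.4).
Posterior mean = α/β = 11.6/6.4 = 1.8125.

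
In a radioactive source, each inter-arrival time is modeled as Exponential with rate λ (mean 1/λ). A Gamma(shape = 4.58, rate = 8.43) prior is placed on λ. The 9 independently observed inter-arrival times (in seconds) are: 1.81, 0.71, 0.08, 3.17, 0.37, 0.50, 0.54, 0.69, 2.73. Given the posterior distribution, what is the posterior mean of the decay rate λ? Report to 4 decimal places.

With a Gamma(shape α, rate β) prior on the exponential rate λ, the posterior after n observations with total T = Σxᵢ is Gamma(α+n, β+T).
Sum of observations T = 10.60 seconds; n = 9.
Posterior: Gamma(4.58+9, 8.43+10.60) = Gamma(13.58, 19.03).
Posterior mean of λ = α/β = 13.58/19.03 = 0.7136.

0.7136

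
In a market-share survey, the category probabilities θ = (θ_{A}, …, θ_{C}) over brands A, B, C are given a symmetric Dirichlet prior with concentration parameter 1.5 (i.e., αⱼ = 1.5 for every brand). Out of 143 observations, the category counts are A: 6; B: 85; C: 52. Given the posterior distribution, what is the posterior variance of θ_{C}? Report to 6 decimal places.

The Dirichlet prior is conjugate to the Multinomial likelihood: each posterior αⱼ = prior αⱼ + observed count nⱼ.
Posterior concentration: (7.5, 86.5, 53.5), total = 147.5.
Var[θ_j] = α_j(Σα−α_j)/((Σα)²(Σα+1)) = 53.5·94.0/(147.5²·148.5) = 0.001557.

0.001557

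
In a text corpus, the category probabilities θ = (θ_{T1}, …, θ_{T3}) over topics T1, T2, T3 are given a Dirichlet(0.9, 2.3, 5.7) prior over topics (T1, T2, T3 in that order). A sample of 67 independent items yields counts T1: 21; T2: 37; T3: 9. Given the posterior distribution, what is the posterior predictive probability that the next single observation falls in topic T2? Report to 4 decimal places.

0.5178

The Dirichlet prior is conjugate to the Multinomial likelihood: each posterior αⱼ = prior αⱼ + observed count nⱼ.
Posterior concentration: (21.9, 39.3, 14.7), total = 75.9.
P(next = T2 | data) = α_{T2}/Σα = 0.5178.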